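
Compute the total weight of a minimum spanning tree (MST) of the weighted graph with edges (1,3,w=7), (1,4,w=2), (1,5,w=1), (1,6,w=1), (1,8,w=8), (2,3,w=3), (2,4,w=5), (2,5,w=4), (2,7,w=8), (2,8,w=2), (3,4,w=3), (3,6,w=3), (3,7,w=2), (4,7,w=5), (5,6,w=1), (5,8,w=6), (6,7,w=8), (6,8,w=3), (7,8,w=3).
14 (MST edges: (1,4,w=2), (1,5,w=1), (1,6,w=1), (2,3,w=3), (2,8,w=2), (3,4,w=3), (3,7,w=2); sum of weights 2 + 1 + 1 + 3 + 2 + 3 + 2 = 14)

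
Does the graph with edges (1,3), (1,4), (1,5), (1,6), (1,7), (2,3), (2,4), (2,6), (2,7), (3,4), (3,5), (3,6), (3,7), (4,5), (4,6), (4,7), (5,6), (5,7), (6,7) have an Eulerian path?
Yes (the graph is connected and exactly 2 vertices have odd degree: {1, 5}; any Eulerian path must start and end at those)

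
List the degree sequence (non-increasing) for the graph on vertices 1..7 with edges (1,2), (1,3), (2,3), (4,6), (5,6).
[2, 2, 2, 2, 1, 1, 0] (degrees: deg(1)=2, deg(2)=2, deg(3)=2, deg(4)=1, deg(5)=1, deg(6)=2, deg(7)=0)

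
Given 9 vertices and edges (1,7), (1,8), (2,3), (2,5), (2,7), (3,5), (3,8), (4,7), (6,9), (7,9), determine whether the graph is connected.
Yes (BFS from 1 visits [1, 7, 8, 2, 4, 9, 3, 5, 6] — all 9 vertices reached)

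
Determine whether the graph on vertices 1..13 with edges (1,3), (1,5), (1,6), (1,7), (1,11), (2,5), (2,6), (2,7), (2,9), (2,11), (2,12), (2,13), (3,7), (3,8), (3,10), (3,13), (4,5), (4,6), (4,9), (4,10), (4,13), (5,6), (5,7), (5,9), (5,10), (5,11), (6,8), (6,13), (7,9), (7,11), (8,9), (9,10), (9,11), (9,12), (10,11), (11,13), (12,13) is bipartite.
No (odd cycle of length 3: 7 -> 1 -> 5 -> 7)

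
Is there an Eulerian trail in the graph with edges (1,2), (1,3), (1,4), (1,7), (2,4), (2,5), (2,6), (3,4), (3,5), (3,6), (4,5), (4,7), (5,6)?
Yes (the graph is connected and exactly 2 vertices have odd degree: {4, 6}; any Eulerian path must start and end at those)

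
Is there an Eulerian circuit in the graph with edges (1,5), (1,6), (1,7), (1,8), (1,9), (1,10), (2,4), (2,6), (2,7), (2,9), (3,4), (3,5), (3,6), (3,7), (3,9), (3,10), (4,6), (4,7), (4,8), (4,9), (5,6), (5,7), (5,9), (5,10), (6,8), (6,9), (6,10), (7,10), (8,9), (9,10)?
Yes (the graph is connected and all 10 vertices have even degree)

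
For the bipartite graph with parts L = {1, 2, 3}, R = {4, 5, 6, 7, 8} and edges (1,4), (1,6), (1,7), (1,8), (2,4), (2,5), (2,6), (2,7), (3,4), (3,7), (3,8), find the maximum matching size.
3 (matching: (1,8), (2,6), (3,7); upper bound min(|L|,|R|) = min(3,5) = 3)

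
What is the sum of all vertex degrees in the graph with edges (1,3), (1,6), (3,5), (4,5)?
8 (handshake: sum of degrees = 2|E| = 2 x 4 = 8)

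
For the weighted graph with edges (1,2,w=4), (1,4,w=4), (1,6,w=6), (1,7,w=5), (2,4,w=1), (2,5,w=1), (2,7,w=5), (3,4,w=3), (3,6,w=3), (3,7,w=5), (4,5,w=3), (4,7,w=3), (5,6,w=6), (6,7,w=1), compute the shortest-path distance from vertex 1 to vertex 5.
5 (path: 1 -> 2 -> 5; weights 4 + 1 = 5)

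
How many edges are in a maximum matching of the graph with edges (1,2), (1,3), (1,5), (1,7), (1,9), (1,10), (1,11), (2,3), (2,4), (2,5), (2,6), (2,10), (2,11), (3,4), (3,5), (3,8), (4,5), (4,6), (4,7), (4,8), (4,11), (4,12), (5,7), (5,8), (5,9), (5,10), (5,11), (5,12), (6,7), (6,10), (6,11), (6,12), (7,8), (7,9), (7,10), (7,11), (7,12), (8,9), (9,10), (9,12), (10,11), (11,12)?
6 (matching: (1,3), (2,10), (4,6), (5,8), (7,9), (11,12); upper bound floor(n/2) = floor(12/2) = 6)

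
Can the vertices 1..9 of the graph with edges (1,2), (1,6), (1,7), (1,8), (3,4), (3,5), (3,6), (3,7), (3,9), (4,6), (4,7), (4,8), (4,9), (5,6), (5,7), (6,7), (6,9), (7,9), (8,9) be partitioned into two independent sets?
No (odd cycle of length 3: 7 -> 1 -> 6 -> 7)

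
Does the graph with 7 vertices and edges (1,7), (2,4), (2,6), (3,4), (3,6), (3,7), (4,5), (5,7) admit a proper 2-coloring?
Yes. Partition: {1, 2, 3, 5}, {4, 6, 7}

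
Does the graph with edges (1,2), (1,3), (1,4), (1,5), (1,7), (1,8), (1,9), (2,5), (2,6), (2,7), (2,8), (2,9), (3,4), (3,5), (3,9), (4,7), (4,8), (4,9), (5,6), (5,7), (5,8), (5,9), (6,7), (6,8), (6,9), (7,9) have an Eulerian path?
No (6 vertices have odd degree: {1, 4, 5, 6, 8, 9}; Eulerian path requires 0 or 2)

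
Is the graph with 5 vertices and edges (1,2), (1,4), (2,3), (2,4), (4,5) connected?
Yes (BFS from 1 visits [1, 2, 4, 3, 5] — all 5 vertices reached)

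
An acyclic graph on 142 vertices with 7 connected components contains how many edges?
135 (Each of the 7 component trees on V_i vertices has V_i - 1 edges; summing gives V - C = 142 - 7 = 135)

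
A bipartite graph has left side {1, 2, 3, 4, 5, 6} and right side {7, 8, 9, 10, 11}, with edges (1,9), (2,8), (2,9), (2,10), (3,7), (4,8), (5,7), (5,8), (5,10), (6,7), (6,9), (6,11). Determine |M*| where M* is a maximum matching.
5 (matching: (1,9), (2,10), (3,7), (4,8), (6,11); upper bound min(|L|,|R|) = min(6,5) = 5)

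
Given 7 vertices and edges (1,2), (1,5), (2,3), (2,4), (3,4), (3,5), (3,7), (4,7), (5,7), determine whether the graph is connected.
No, it has 2 components: {1, 2, 3, 4, 5, 7}, {6}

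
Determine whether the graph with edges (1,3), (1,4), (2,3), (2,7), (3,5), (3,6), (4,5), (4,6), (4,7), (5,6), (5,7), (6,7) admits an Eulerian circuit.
Yes (the graph is connected and all 7 vertices have even degree)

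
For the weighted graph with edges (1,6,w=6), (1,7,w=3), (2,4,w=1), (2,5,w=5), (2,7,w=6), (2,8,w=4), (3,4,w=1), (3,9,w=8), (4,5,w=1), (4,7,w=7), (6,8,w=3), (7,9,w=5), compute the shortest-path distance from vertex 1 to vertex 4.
10 (path: 1 -> 7 -> 4; weights 3 + 7 = 10)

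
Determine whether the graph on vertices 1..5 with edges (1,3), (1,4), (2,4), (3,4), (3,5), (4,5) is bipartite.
No (odd cycle of length 3: 3 -> 1 -> 4 -> 3)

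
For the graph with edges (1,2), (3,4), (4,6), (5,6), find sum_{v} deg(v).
8 (handshake: sum of degrees = 2|E| = 2 x 4 = 8)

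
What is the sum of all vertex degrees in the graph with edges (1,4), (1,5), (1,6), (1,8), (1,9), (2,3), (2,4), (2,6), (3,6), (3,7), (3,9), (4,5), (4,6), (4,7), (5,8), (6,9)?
32 (handshake: sum of degrees = 2|E| = 2 x 16 = 32)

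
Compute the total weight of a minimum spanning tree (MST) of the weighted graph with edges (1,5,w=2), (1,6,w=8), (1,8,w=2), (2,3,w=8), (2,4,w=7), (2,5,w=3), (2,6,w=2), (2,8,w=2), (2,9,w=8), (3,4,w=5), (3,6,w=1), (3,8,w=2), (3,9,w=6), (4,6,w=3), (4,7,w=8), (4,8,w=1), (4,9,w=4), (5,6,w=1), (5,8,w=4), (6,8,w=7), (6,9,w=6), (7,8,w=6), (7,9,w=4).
17 (MST edges: (1,5,w=2), (1,8,w=2), (2,6,w=2), (3,6,w=1), (4,8,w=1), (4,9,w=4), (5,6,w=1), (7,9,w=4); sum of weights 2 + 2 + 2 + 1 + 1 + 4 + 1 + 4 = 17)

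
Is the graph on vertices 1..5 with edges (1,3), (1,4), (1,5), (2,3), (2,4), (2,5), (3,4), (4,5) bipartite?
No (odd cycle of length 3: 4 -> 1 -> 3 -> 4)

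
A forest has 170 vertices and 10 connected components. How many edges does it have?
160 (Each of the 10 component trees on V_i vertices has V_i - 1 edges; summing gives V - C = 170 - 10 = 160)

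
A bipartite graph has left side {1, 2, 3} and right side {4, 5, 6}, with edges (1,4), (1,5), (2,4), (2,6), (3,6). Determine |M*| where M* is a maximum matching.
3 (matching: (1,5), (2,4), (3,6); upper bound min(|L|,|R|) = min(3,3) = 3)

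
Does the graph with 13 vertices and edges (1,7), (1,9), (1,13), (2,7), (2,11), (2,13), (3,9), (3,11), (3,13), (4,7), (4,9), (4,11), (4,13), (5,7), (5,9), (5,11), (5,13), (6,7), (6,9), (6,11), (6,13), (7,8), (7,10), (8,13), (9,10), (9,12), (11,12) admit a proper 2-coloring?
Yes. Partition: {1, 2, 3, 4, 5, 6, 8, 10, 12}, {7, 9, 11, 13}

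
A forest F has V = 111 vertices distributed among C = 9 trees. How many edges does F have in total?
102 (Each of the 9 component trees on V_i vertices has V_i - 1 edges; summing gives V - C = 111 - 9 = 102)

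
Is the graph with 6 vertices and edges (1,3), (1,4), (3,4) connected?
No, it has 4 components: {1, 3, 4}, {2}, {5}, {6}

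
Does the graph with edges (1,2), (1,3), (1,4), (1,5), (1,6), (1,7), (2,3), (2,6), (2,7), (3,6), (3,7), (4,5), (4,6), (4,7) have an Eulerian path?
Yes — and in fact it has an Eulerian circuit (the graph is connected and all 7 vertices have even degree)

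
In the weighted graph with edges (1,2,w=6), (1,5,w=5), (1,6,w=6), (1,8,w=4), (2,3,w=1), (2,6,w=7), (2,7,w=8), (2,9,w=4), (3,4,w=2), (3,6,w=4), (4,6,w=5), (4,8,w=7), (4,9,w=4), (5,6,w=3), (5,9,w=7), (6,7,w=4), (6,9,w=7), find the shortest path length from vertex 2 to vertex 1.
6 (path: 2 -> 1; weights 6 = 6)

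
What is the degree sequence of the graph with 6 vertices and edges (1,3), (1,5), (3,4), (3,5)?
[3, 2, 2, 1, 0, 0] (degrees: deg(1)=2, deg(2)=0, deg(3)=3, deg(4)=1, deg(5)=2, deg(6)=0)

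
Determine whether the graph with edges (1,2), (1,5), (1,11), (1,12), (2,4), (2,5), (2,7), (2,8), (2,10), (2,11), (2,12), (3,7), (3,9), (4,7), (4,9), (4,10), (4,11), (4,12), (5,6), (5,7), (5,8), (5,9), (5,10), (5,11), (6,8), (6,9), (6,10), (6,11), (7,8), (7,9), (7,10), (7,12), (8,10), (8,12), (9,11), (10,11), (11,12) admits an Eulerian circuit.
No (2 vertices have odd degree: {6, 10}; Eulerian circuit requires 0)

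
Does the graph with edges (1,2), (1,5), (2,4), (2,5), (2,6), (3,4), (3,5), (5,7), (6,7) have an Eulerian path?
Yes — and in fact it has an Eulerian circuit (the graph is connected and all 7 vertices have even degree)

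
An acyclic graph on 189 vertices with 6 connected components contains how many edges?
183 (Each of the 6 component trees on V_i vertices has V_i - 1 edges; summing gives V - C = 189 - 6 = 183)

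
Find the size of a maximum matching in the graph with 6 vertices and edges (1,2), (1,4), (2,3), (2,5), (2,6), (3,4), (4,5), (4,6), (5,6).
3 (matching: (1,4), (2,3), (5,6); upper bound floor(n/2) = floor(6/2) = 3)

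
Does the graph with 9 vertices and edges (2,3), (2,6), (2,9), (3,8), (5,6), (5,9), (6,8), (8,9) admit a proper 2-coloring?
Yes. Partition: {1, 2, 4, 5, 7, 8}, {3, 6, 9}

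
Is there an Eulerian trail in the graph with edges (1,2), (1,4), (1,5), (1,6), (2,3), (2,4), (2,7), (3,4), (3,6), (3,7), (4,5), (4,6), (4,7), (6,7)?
Yes — and in fact it has an Eulerian circuit (the graph is connected and all 7 vertices have even degree)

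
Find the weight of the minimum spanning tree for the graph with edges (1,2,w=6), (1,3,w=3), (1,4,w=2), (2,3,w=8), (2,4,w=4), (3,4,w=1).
7 (MST edges: (1,4,w=2), (2,4,w=4), (3,4,w=1); sum of weights 2 + 4 + 1 = 7)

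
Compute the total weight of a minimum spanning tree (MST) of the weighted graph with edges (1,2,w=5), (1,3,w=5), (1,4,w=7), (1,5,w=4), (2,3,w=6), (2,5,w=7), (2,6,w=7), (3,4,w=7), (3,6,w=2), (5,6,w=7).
23 (MST edges: (1,2,w=5), (1,3,w=5), (1,4,w=7), (1,5,w=4), (3,6,w=2); sum of weights 5 + 5 + 7 + 4 + 2 = 23)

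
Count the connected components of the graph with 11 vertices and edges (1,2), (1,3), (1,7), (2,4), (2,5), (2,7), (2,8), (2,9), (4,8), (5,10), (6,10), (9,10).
2 (components: {1, 2, 3, 4, 5, 6, 7, 8, 9, 10}, {11})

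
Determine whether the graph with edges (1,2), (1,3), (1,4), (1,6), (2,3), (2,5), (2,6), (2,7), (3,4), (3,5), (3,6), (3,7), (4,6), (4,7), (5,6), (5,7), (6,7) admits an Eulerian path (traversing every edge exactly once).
Yes (the graph is connected and exactly 2 vertices have odd degree: {2, 7}; any Eulerian path must start and end at those)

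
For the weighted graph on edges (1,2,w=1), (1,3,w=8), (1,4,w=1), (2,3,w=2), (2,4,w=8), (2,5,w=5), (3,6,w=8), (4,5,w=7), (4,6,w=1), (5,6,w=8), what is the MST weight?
10 (MST edges: (1,2,w=1), (1,4,w=1), (2,3,w=2), (2,5,w=5), (4,6,w=1); sum of weights 1 + 1 + 2 + 5 + 1 = 10)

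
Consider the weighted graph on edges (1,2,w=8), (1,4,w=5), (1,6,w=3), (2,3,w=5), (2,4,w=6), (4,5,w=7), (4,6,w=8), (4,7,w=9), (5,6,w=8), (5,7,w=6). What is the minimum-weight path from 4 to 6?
8 (path: 4 -> 6; weights 8 = 8)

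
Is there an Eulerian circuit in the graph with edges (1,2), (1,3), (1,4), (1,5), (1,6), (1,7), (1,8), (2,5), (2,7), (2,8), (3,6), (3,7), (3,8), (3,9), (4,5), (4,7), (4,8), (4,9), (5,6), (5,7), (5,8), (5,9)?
No (8 vertices have odd degree: {1, 3, 4, 5, 6, 7, 8, 9}; Eulerian circuit requires 0)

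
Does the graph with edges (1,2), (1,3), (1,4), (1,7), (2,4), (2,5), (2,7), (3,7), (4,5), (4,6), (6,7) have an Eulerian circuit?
Yes (the graph is connected and all 7 vertices have even degree)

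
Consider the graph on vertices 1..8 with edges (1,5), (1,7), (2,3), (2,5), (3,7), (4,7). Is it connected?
No, it has 3 components: {1, 2, 3, 4, 5, 7}, {6}, {8}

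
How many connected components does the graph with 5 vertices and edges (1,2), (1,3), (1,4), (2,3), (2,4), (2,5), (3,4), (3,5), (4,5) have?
1 (components: {1, 2, 3, 4, 5})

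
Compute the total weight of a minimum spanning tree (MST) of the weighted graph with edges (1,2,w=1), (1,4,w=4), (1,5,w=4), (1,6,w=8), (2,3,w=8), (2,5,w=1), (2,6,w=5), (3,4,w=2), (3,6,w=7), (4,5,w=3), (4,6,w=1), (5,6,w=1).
6 (MST edges: (1,2,w=1), (2,5,w=1), (3,4,w=2), (4,6,w=1), (5,6,w=1); sum of weights 1 + 1 + 2 + 1 + 1 = 6)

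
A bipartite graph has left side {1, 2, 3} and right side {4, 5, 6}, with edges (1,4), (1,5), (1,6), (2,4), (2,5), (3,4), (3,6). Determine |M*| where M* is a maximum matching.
3 (matching: (1,6), (2,5), (3,4); upper bound min(|L|,|R|) = min(3,3) = 3)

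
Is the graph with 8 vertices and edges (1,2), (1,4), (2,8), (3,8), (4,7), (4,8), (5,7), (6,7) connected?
Yes (BFS from 1 visits [1, 2, 4, 8, 7, 3, 5, 6] — all 8 vertices reached)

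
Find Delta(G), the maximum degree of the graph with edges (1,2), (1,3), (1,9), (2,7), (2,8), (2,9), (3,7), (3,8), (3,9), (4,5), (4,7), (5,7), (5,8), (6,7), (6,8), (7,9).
6 (attained at vertex 7)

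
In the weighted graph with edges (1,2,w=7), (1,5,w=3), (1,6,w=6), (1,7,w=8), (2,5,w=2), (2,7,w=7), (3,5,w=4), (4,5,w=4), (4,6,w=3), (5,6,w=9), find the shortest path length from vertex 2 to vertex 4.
6 (path: 2 -> 5 -> 4; weights 2 + 4 = 6)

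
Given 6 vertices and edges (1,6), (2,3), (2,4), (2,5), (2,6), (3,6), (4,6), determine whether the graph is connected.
Yes (BFS from 1 visits [1, 6, 2, 3, 4, 5] — all 6 vertices reached)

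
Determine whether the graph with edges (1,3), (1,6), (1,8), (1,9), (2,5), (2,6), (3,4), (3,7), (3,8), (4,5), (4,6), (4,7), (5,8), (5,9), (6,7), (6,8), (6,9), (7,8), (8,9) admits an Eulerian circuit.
Yes (the graph is connected and all 9 vertices have even degree)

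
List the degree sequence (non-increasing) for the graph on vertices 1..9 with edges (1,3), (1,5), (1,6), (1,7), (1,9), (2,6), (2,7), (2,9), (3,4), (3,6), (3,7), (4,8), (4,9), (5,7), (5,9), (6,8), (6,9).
[5, 5, 5, 4, 4, 3, 3, 3, 2] (degrees: deg(1)=5, deg(2)=3, deg(3)=4, deg(4)=3, deg(5)=3, deg(6)=5, deg(7)=4, deg(8)=2, deg(9)=5)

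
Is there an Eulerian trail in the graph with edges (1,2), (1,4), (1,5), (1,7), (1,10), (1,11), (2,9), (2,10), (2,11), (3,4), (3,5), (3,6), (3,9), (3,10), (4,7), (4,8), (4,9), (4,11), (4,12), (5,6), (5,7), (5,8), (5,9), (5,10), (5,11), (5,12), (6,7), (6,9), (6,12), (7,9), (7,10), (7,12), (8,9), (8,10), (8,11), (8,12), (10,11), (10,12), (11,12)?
No (8 vertices have odd degree: {3, 4, 5, 6, 7, 9, 11, 12}; Eulerian path requires 0 or 2)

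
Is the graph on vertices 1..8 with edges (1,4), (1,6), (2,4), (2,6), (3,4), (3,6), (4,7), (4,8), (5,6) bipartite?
Yes. Partition: {1, 2, 3, 5, 7, 8}, {4, 6}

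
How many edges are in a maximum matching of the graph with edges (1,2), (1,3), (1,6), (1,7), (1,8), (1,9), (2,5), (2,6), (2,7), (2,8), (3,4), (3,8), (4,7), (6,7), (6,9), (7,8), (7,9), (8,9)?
4 (matching: (1,7), (2,5), (3,8), (6,9); upper bound floor(n/2) = floor(9/2) = 4)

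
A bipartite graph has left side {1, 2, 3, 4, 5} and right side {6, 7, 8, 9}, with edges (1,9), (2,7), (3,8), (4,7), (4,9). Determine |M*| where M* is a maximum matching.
3 (matching: (1,9), (2,7), (3,8); upper bound min(|L|,|R|) = min(5,4) = 4)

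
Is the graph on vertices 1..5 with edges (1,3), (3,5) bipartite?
Yes. Partition: {1, 2, 4, 5}, {3}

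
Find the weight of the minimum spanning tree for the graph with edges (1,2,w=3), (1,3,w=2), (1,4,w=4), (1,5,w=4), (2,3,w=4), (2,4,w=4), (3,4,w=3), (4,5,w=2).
10 (MST edges: (1,2,w=3), (1,3,w=2), (3,4,w=3), (4,5,w=2); sum of weights 3 + 2 + 3 + 2 = 10)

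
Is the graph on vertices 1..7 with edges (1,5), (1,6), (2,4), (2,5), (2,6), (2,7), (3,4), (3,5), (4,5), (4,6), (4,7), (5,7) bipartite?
No (odd cycle of length 3: 2 -> 5 -> 4 -> 2)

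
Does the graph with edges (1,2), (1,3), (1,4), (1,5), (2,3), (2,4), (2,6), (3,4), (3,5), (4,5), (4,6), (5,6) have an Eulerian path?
Yes (the graph is connected and exactly 2 vertices have odd degree: {4, 6}; any Eulerian path must start and end at those)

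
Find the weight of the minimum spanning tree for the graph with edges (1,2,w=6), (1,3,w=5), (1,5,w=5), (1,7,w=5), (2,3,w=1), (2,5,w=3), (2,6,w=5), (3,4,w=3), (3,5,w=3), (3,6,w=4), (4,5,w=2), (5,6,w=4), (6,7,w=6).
20 (MST edges: (1,3,w=5), (1,7,w=5), (2,3,w=1), (2,5,w=3), (3,6,w=4), (4,5,w=2); sum of weights 5 + 5 + 1 + 3 + 4 + 2 = 20)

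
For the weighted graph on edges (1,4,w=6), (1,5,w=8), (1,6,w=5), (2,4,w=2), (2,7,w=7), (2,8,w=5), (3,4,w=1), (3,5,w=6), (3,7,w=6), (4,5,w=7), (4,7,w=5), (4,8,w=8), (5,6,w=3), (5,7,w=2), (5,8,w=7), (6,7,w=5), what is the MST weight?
23 (MST edges: (1,6,w=5), (2,4,w=2), (2,8,w=5), (3,4,w=1), (4,7,w=5), (5,6,w=3), (5,7,w=2); sum of weights 5 + 2 + 5 + 1 + 5 + 3 + 2 = 23)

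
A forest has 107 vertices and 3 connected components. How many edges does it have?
104 (Each of the 3 component trees on V_i vertices has V_i - 1 edges; summing gives V - C = 107 - 3 = 104)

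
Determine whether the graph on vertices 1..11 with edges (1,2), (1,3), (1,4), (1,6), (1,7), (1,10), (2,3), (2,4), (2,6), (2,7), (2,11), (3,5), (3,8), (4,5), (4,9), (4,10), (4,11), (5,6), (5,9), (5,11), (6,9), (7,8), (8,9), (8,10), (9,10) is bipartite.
No (odd cycle of length 3: 3 -> 1 -> 2 -> 3)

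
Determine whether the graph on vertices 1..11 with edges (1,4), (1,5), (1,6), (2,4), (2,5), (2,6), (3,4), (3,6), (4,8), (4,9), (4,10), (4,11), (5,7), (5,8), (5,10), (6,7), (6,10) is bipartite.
Yes. Partition: {1, 2, 3, 7, 8, 9, 10, 11}, {4, 5, 6}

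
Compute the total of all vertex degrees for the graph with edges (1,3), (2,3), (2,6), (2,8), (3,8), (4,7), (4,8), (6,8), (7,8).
18 (handshake: sum of degrees = 2|E| = 2 x 9 = 18)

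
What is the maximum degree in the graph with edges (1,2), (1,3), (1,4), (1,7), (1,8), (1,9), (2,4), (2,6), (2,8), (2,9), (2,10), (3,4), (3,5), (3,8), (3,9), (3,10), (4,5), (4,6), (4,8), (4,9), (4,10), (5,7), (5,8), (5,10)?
8 (attained at vertex 4)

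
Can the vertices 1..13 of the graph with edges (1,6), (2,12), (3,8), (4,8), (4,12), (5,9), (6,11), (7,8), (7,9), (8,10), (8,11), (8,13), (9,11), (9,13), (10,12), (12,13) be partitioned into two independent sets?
Yes. Partition: {1, 2, 3, 4, 5, 7, 10, 11, 13}, {6, 8, 9, 12}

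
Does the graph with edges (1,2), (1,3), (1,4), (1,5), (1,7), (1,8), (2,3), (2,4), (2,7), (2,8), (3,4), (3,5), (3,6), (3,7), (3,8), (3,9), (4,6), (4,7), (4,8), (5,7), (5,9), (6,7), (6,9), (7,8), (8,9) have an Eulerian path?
Yes (the graph is connected and exactly 2 vertices have odd degree: {2, 7}; any Eulerian path must start and end at those)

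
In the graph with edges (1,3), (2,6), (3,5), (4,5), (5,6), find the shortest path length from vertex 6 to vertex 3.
2 (path: 6 -> 5 -> 3, 2 edges)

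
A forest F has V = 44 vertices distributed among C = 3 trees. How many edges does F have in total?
41 (Each of the 3 component trees on V_i vertices has V_i - 1 edges; summing gives V - C = 44 - 3 = 41)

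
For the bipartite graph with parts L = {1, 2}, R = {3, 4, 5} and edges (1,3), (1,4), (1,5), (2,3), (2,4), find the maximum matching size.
2 (matching: (1,5), (2,4); upper bound min(|L|,|R|) = min(2,3) = 2)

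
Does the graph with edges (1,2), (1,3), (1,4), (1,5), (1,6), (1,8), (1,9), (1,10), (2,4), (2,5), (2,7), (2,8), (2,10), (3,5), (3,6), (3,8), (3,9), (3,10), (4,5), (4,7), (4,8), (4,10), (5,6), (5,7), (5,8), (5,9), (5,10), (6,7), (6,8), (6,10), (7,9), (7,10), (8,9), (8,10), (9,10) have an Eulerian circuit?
No (2 vertices have odd degree: {5, 10}; Eulerian circuit requires 0)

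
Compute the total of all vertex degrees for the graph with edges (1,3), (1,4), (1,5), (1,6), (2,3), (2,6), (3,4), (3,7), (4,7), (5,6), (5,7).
22 (handshake: sum of degrees = 2|E| = 2 x 11 = 22)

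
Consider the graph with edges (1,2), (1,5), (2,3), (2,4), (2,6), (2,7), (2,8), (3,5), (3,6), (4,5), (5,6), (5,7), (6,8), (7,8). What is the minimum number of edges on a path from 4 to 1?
2 (path: 4 -> 2 -> 1, 2 edges)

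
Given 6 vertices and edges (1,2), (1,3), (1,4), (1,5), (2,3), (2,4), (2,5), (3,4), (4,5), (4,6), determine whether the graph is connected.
Yes (BFS from 1 visits [1, 2, 3, 4, 5, 6] — all 6 vertices reached)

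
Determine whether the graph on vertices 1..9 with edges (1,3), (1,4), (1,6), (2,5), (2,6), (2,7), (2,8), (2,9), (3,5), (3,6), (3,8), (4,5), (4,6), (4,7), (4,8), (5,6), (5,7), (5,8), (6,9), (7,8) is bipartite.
No (odd cycle of length 3: 3 -> 1 -> 6 -> 3)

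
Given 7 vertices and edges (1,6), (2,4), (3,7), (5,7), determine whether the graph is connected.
No, it has 3 components: {1, 6}, {2, 4}, {3, 5, 7}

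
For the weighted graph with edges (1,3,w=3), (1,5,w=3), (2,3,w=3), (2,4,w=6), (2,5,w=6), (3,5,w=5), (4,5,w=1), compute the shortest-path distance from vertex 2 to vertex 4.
6 (path: 2 -> 4; weights 6 = 6)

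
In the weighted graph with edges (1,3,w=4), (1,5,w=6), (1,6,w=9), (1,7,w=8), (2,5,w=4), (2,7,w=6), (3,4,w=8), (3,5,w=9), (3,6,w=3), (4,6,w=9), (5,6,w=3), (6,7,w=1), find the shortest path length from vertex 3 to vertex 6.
3 (path: 3 -> 6; weights 3 = 3)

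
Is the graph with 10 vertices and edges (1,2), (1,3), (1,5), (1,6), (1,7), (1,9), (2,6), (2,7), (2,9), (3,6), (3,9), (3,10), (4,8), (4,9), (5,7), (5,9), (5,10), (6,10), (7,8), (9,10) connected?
Yes (BFS from 1 visits [1, 2, 3, 5, 6, 7, 9, 10, 8, 4] — all 10 vertices reached)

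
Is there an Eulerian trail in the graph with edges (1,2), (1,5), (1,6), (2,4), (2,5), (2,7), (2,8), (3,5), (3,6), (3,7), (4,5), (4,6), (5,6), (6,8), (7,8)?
No (8 vertices have odd degree: {1, 2, 3, 4, 5, 6, 7, 8}; Eulerian path requires 0 or 2)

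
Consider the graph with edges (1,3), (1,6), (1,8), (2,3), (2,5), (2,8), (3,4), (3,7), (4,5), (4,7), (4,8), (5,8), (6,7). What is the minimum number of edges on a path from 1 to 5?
2 (path: 1 -> 8 -> 5, 2 edges)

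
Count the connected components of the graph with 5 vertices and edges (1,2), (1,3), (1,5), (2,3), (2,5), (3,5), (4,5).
1 (components: {1, 2, 3, 4, 5})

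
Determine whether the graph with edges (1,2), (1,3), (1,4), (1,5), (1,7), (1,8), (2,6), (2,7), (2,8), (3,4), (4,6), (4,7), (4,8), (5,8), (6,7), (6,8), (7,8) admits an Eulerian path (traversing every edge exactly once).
Yes (the graph is connected and exactly 2 vertices have odd degree: {4, 7}; any Eulerian path must start and end at those)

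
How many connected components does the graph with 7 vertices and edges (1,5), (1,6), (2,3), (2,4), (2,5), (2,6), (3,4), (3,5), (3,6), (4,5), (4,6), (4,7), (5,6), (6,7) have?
1 (components: {1, 2, 3, 4, 5, 6, 7})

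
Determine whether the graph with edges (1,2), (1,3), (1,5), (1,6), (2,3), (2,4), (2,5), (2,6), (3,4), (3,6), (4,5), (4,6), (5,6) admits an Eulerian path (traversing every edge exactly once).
Yes (the graph is connected and exactly 2 vertices have odd degree: {2, 6}; any Eulerian path must start and end at those)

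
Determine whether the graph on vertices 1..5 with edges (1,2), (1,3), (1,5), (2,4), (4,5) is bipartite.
Yes. Partition: {1, 4}, {2, 3, 5}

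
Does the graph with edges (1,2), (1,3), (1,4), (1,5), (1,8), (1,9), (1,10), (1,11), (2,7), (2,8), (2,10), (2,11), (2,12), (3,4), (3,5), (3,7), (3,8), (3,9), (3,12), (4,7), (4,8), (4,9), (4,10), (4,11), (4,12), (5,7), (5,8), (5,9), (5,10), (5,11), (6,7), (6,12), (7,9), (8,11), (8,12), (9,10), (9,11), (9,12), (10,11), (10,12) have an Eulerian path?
No (6 vertices have odd degree: {3, 5, 8, 10, 11, 12}; Eulerian path requires 0 or 2)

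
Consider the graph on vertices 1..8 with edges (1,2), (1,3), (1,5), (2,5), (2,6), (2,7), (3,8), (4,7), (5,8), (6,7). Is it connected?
Yes (BFS from 1 visits [1, 2, 3, 5, 6, 7, 8, 4] — all 8 vertices reached)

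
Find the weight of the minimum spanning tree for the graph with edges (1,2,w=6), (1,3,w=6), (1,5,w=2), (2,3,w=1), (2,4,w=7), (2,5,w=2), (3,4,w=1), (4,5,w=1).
5 (MST edges: (1,5,w=2), (2,3,w=1), (3,4,w=1), (4,5,w=1); sum of weights 2 + 1 + 1 + 1 = 5)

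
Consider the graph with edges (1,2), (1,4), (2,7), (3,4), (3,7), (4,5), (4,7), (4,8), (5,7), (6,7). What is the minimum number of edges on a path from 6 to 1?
3 (path: 6 -> 7 -> 4 -> 1, 3 edges)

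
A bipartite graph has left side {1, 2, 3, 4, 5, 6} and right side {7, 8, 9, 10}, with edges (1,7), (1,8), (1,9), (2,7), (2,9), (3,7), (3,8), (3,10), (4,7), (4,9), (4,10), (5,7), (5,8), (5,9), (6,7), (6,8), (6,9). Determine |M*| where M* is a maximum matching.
4 (matching: (1,9), (2,7), (3,10), (5,8); upper bound min(|L|,|R|) = min(6,4) = 4)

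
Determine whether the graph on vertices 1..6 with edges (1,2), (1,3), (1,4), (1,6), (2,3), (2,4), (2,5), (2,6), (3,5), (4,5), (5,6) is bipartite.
No (odd cycle of length 3: 2 -> 1 -> 3 -> 2)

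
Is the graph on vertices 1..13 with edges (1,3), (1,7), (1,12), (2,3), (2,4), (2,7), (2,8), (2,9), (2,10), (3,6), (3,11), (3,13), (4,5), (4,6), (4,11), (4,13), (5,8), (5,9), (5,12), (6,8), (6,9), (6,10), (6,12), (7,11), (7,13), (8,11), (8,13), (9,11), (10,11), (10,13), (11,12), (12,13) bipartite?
Yes. Partition: {1, 2, 5, 6, 11, 13}, {3, 4, 7, 8, 9, 10, 12}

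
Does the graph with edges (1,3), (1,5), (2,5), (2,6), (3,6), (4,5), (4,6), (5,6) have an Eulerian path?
Yes — and in fact it has an Eulerian circuit (the graph is connected and all 6 vertices have even degree)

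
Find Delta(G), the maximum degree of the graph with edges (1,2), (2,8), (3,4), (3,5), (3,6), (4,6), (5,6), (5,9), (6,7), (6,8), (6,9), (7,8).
6 (attained at vertex 6)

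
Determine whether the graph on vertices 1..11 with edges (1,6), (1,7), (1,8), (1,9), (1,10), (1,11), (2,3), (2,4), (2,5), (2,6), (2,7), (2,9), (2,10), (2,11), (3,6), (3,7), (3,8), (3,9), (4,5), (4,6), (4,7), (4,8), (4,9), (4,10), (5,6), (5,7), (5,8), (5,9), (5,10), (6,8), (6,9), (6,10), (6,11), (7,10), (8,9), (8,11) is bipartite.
No (odd cycle of length 3: 9 -> 1 -> 6 -> 9)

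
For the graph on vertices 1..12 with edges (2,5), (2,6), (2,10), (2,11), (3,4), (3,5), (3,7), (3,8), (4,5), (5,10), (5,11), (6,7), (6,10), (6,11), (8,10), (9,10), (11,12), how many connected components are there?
2 (components: {1}, {2, 3, 4, 5, 6, 7, 8, 9, 10, 11, 12})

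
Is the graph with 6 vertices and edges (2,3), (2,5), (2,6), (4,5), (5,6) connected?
No, it has 2 components: {1}, {2, 3, 4, 5, 6}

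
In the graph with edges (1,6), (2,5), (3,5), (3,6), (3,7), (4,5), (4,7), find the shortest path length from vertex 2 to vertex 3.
2 (path: 2 -> 5 -> 3, 2 edges)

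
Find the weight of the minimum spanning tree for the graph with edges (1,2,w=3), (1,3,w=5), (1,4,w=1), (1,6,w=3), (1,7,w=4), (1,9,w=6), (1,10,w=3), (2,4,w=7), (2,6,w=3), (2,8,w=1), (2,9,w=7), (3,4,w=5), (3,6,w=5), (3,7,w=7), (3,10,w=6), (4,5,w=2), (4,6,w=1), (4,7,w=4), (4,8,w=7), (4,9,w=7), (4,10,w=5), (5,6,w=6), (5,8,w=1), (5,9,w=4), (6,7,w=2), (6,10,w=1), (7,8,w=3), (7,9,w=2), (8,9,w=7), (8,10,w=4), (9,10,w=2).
16 (MST edges: (1,3,w=5), (1,4,w=1), (2,8,w=1), (4,5,w=2), (4,6,w=1), (5,8,w=1), (6,7,w=2), (6,10,w=1), (7,9,w=2); sum of weights 5 + 1 + 1 + 2 + 1 + 1 + 2 + 1 + 2 = 16)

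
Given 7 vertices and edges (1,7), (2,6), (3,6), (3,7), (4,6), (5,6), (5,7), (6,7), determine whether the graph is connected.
Yes (BFS from 1 visits [1, 7, 3, 5, 6, 2, 4] — all 7 vertices reached)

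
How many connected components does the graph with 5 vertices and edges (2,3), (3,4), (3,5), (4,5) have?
2 (components: {1}, {2, 3, 4, 5})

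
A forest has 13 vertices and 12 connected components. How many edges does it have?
1 (Each of the 12 component trees on V_i vertices has V_i - 1 edges; summing gives V - C = 13 - 12 = 1)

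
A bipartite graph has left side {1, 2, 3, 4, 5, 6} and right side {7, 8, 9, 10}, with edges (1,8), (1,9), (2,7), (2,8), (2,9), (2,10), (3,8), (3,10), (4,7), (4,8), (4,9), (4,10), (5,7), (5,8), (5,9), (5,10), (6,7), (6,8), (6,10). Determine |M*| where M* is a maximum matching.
4 (matching: (1,9), (2,10), (3,8), (4,7); upper bound min(|L|,|R|) = min(6,4) = 4)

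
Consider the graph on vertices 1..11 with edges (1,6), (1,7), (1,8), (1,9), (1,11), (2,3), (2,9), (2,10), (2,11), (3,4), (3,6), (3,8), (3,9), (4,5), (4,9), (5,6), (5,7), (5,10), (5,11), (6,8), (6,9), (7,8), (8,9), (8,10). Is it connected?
Yes (BFS from 1 visits [1, 6, 7, 8, 9, 11, 3, 5, 10, 2, 4] — all 11 vertices reached)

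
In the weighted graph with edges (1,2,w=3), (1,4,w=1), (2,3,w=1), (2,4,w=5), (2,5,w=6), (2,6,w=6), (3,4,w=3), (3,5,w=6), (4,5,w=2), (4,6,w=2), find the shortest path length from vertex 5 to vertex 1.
3 (path: 5 -> 4 -> 1; weights 2 + 1 = 3)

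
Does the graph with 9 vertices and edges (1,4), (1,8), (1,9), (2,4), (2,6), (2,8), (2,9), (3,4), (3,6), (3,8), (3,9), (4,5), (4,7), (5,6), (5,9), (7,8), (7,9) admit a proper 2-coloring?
Yes. Partition: {1, 2, 3, 5, 7}, {4, 6, 8, 9}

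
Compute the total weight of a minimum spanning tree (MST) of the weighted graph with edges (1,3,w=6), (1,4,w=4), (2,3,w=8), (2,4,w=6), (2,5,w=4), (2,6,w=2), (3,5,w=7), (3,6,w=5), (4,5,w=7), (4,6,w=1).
16 (MST edges: (1,4,w=4), (2,5,w=4), (2,6,w=2), (3,6,w=5), (4,6,w=1); sum of weights 4 + 4 + 2 + 5 + 1 = 16)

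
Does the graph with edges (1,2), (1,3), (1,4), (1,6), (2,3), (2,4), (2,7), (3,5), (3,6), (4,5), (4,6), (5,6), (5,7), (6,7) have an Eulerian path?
Yes (the graph is connected and exactly 2 vertices have odd degree: {6, 7}; any Eulerian path must start and end at those)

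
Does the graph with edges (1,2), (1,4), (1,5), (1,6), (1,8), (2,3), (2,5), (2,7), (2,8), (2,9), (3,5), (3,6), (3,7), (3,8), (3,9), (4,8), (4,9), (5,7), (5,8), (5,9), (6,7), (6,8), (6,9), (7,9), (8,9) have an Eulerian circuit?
No (6 vertices have odd degree: {1, 4, 6, 7, 8, 9}; Eulerian circuit requires 0)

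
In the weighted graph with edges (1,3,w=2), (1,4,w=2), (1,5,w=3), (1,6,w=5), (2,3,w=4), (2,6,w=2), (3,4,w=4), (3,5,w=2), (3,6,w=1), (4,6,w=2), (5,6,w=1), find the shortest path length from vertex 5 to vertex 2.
3 (path: 5 -> 6 -> 2; weights 1 + 2 = 3)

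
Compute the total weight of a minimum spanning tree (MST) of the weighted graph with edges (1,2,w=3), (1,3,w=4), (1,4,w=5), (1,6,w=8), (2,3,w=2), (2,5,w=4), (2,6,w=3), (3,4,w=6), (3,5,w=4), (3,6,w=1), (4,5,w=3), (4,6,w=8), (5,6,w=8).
13 (MST edges: (1,2,w=3), (2,3,w=2), (2,5,w=4), (3,6,w=1), (4,5,w=3); sum of weights 3 + 2 + 4 + 1 + 3 = 13)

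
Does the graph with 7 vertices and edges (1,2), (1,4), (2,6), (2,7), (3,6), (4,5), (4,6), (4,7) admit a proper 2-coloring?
Yes. Partition: {1, 5, 6, 7}, {2, 3, 4}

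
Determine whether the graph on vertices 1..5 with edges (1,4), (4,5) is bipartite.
Yes. Partition: {1, 2, 3, 5}, {4}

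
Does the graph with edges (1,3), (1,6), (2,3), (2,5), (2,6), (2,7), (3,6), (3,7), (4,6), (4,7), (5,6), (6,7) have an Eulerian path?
Yes — and in fact it has an Eulerian circuit (the graph is connected and all 7 vertices have even degree)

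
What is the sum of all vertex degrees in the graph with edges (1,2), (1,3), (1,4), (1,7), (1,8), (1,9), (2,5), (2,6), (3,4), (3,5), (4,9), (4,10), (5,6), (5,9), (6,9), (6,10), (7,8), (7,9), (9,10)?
38 (handshake: sum of degrees = 2|E| = 2 x 19 = 38)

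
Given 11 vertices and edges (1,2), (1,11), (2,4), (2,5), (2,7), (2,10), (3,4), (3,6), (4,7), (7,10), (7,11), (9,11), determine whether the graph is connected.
No, it has 2 components: {1, 2, 3, 4, 5, 6, 7, 9, 10, 11}, {8}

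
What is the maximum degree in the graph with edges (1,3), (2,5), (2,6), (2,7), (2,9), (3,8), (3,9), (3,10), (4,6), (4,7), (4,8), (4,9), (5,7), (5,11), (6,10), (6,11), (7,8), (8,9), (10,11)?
4 (attained at vertices 2, 3, 4, 6, 7, 8, 9)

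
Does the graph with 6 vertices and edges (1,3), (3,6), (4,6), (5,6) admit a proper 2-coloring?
Yes. Partition: {1, 2, 6}, {3, 4, 5}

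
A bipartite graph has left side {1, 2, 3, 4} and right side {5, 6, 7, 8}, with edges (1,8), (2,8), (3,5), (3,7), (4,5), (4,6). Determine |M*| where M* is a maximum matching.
3 (matching: (1,8), (3,7), (4,6); upper bound min(|L|,|R|) = min(4,4) = 4)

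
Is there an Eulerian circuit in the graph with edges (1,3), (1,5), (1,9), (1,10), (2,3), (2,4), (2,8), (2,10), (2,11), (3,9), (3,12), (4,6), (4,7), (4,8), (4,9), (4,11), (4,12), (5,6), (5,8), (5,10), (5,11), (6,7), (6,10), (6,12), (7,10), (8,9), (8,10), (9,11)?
No (8 vertices have odd degree: {2, 4, 5, 6, 7, 8, 9, 12}; Eulerian circuit requires 0)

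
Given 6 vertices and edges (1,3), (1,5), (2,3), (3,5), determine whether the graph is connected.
No, it has 3 components: {1, 2, 3, 5}, {4}, {6}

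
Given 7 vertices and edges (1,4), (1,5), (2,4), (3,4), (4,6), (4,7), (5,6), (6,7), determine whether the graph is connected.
Yes (BFS from 1 visits [1, 4, 5, 2, 3, 6, 7] — all 7 vertices reached)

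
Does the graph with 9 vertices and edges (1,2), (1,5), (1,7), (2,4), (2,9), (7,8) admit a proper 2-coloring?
Yes. Partition: {1, 3, 4, 6, 8, 9}, {2, 5, 7}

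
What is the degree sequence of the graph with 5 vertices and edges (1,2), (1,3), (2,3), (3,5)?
[3, 2, 2, 1, 0] (degrees: deg(1)=2, deg(2)=2, deg(3)=3, deg(4)=0, deg(5)=1)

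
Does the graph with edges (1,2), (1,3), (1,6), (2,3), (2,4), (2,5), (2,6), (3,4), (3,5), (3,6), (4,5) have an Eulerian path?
No (6 vertices have odd degree: {1, 2, 3, 4, 5, 6}; Eulerian path requires 0 or 2)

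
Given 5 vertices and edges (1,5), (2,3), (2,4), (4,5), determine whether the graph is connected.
Yes (BFS from 1 visits [1, 5, 4, 2, 3] — all 5 vertices reached)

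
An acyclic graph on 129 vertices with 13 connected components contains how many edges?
116 (Each of the 13 component trees on V_i vertices has V_i - 1 edges; summing gives V - C = 129 - 13 = 116)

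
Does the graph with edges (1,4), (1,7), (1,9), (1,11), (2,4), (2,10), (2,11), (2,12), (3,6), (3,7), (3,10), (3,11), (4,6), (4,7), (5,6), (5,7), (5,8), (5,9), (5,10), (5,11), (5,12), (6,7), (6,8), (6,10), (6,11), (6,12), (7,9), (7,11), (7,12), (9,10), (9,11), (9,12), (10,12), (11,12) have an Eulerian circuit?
No (2 vertices have odd degree: {5, 12}; Eulerian circuit requires 0)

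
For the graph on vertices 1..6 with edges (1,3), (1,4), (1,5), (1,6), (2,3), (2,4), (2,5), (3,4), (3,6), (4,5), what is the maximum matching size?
3 (matching: (1,5), (2,4), (3,6); upper bound floor(n/2) = floor(6/2) = 3)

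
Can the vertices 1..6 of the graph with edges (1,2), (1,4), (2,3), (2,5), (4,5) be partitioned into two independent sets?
Yes. Partition: {1, 3, 5, 6}, {2, 4}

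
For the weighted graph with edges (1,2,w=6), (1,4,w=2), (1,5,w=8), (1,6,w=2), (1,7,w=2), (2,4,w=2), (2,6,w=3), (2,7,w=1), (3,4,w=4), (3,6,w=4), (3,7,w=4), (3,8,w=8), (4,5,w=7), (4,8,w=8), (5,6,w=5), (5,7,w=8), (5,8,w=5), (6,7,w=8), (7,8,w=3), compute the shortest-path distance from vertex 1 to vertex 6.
2 (path: 1 -> 6; weights 2 = 2)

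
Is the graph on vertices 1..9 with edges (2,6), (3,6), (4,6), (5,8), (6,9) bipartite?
Yes. Partition: {1, 2, 3, 4, 5, 7, 9}, {6, 8}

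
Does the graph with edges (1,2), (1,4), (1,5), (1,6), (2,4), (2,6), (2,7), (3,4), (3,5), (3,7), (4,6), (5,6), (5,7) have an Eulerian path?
Yes (the graph is connected and exactly 2 vertices have odd degree: {3, 7}; any Eulerian path must start and end at those)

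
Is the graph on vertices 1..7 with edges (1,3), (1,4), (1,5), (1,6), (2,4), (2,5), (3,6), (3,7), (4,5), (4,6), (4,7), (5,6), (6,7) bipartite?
No (odd cycle of length 3: 6 -> 1 -> 3 -> 6)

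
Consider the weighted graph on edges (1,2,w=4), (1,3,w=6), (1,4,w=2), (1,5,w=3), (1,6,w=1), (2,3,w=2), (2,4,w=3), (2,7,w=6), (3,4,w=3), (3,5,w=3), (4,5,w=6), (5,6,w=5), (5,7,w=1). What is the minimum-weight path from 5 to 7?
1 (path: 5 -> 7; weights 1 = 1)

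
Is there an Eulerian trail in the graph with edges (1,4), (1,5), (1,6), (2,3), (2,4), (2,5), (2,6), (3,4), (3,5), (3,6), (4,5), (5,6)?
Yes (the graph is connected and exactly 2 vertices have odd degree: {1, 5}; any Eulerian path must start and end at those)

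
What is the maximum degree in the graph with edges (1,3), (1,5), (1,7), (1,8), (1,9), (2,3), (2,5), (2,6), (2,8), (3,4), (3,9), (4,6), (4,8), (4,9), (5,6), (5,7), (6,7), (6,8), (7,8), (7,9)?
5 (attained at vertices 1, 6, 7, 8)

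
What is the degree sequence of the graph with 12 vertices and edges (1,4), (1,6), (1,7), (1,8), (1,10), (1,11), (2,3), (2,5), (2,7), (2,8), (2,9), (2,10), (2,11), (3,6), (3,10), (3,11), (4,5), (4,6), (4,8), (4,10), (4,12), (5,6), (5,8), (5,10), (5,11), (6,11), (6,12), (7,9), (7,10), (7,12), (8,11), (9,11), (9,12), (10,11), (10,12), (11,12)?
[9, 8, 7, 6, 6, 6, 6, 6, 5, 5, 4, 4] (degrees: deg(1)=6, deg(2)=7, deg(3)=4, deg(4)=6, deg(5)=6, deg(6)=6, deg(7)=5, deg(8)=5, deg(9)=4, deg(10)=8, deg(11)=9, deg(12)=6)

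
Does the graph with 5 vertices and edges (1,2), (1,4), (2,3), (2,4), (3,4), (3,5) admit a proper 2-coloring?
No (odd cycle of length 3: 2 -> 1 -> 4 -> 2)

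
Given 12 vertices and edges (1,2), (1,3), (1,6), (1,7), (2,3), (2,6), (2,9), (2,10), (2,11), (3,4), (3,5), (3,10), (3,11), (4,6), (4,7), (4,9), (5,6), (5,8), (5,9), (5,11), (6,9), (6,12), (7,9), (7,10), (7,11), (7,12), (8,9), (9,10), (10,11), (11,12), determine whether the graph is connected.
Yes (BFS from 1 visits [1, 2, 3, 6, 7, 9, 10, 11, 4, 5, 12, 8] — all 12 vertices reached)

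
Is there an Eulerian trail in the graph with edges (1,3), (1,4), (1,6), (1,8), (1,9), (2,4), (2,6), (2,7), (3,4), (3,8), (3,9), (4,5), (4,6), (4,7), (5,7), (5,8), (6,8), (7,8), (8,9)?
No (4 vertices have odd degree: {1, 2, 5, 9}; Eulerian path requires 0 or 2)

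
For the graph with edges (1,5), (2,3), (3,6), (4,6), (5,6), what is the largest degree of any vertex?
3 (attained at vertex 6)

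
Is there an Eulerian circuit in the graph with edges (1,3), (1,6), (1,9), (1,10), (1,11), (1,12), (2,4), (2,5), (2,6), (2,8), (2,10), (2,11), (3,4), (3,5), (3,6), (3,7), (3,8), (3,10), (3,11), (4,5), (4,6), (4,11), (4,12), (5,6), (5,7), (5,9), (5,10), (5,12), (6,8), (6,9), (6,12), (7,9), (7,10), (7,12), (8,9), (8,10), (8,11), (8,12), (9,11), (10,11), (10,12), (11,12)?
No (2 vertices have odd degree: {7, 8}; Eulerian circuit requires 0)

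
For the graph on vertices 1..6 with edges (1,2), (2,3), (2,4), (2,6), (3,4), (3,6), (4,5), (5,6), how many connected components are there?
1 (components: {1, 2, 3, 4, 5, 6})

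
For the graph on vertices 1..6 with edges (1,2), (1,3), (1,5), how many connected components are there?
3 (components: {1, 2, 3, 5}, {4}, {6})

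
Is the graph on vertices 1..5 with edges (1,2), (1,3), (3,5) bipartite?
Yes. Partition: {1, 4, 5}, {2, 3}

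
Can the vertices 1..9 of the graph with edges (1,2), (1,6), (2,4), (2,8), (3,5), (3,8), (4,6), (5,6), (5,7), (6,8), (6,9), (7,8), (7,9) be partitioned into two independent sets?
Yes. Partition: {1, 4, 5, 8, 9}, {2, 3, 6, 7}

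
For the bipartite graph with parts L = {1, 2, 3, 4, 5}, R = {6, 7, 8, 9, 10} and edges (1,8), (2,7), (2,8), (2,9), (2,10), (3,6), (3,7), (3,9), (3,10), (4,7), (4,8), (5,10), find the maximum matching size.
5 (matching: (1,8), (2,9), (3,6), (4,7), (5,10); upper bound min(|L|,|R|) = min(5,5) = 5)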